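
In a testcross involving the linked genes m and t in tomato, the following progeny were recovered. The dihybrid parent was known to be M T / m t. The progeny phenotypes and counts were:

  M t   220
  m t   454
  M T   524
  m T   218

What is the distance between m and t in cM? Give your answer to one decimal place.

30.9 cM

The recombinant classes are M t and m T: 220 + 218 = 438.
Recombination frequency = 438/1416 = 0.3093 ≈ 30.9%, i.e. 30.9 cM.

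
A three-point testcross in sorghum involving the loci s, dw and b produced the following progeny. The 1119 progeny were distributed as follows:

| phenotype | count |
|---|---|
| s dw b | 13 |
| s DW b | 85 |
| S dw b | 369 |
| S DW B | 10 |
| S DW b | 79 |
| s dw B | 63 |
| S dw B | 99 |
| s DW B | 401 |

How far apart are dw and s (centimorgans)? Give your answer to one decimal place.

14.7 centimorgans

The two most frequent reciprocal classes, S dw b and s DW B, are the parental types, so the F1 was S dw b / s DW B.
The two rarest classes, s dw b and S DW B, are the double crossovers. Comparing them with the parentals, only the s allele has switched, so s is the middle locus and the order is b – s – dw.
Crossovers in the s–dw interval produce the single-crossover classes S DW b and s dw B (79 + 63 = 142) plus the double crossovers (23).
RF(s–dw) = (142 + 23) / 1119 = 165/1119 = 0.1475 → 14.7 centimorgans.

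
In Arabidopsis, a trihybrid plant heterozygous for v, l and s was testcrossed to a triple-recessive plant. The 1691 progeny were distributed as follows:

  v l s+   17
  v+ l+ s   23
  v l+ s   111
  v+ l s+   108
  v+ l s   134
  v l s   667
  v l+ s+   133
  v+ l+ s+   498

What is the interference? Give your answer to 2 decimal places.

0.15

The two most frequent reciprocal classes, v l s and v+ l+ s+, are the parental types, so the F1 was v l s / v+ l+ s+.
The two rarest classes, v l s+ and v+ l+ s, are the double crossovers. Comparing them with the parentals, only the s allele has switched, so s is the middle locus and the order is v – s – l.
v–s: (267 + 40)/1691 = 0.1815; s–l: (219 + 40)/1691 = 0.1532.
Expected DCO frequency = 0.1815 × 0.1532 ≈ 0.02781; observed = 40/1691 ≈ 0.02365.
Coefficient of coincidence = 0.02365/0.02781 ≈ 0.85; interference = 1 − 0.85 = 0.15.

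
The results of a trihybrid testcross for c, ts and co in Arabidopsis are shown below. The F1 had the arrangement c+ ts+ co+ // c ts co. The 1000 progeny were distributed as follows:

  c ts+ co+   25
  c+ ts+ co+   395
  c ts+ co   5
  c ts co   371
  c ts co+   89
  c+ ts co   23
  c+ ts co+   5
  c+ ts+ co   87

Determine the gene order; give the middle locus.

The two rarest classes, c+ ts co+ and c ts+ co, are the double crossovers. Comparing them with the parentals, only the ts allele has switched, so ts is the middle locus and the order is c – ts – co.

ts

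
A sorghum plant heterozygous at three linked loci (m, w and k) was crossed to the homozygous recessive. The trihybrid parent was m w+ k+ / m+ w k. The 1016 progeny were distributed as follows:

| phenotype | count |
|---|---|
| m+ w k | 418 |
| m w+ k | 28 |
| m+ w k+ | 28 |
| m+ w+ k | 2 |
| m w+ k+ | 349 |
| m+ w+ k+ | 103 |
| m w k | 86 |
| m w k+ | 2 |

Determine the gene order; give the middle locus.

The two rarest classes, m w k+ and m+ w+ k, are the double crossovers. Comparing them with the parentals, only the w allele has switched, so w is the middle locus and the order is m – w – k.

w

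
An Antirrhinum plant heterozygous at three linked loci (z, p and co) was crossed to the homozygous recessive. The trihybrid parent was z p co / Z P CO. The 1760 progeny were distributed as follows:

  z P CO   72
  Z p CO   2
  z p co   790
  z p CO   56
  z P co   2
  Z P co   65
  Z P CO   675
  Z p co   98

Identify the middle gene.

p

The two rarest classes, z P co and Z p CO, are the double crossovers. Comparing them with the parentals, only the p allele has switched, so p is the middle locus and the order is co – p – z.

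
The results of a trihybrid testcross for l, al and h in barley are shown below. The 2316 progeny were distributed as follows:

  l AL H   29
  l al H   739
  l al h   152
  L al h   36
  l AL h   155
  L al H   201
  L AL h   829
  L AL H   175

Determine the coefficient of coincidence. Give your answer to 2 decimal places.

0.91

The two most frequent reciprocal classes, L AL h and l al H, are the parental types, so the F1 was L AL h / l al H.
The two rarest classes, L al h and l AL H, are the double crossovers. Comparing them with the parentals, only the al allele has switched, so al is the middle locus and the order is l – al – h.
l–al: (356 + 65)/2316 = 0.1818; al–h: (327 + 65)/2316 = 0.1693.
Expected DCO frequency = 0.1818 × 0.1693 ≈ 0.03078; observed = 65/2316 ≈ 0.02807.
Coefficient of coincidence = 0.02807/0.03078 ≈ 0.91.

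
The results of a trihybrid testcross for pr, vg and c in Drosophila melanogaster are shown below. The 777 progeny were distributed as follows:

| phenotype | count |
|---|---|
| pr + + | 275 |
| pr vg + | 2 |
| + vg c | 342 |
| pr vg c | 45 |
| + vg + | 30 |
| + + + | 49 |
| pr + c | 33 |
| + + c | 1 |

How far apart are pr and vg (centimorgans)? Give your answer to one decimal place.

12.5 centimorgans

The two most frequent reciprocal classes, pr + + and + vg c, are the parental types, so the F1 was pr + + / + vg c.
The two rarest classes, pr vg + and + + c, are the double crossovers. Comparing them with the parentals, only the vg allele has switched, so vg is the middle locus and the order is pr – vg – c.
Crossovers in the pr–vg interval produce the single-crossover classes + + + and pr vg c (49 + 45 = 94) plus the double crossovers (3).
RF(pr–vg) = (94 + 3) / 777 = 97/777 = 0.1248 → 12.5 centimorgans.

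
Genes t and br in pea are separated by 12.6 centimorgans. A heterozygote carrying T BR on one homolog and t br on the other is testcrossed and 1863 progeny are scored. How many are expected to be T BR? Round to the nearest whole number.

A map distance of 12.6 centimorgans corresponds to a recombination frequency of 0.126.
The F1 is T BR / t br, so T BR is a parental gamete class with expected frequency (1 − r)/2 = 0.874/2 = 0.4370.
Expected number = 0.4370 × 1863 = 814.13 ≈ 814.

814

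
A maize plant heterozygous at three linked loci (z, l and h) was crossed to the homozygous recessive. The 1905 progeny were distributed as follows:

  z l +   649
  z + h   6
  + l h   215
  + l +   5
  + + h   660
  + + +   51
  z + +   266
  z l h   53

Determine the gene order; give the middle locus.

The two most frequent reciprocal classes, + + h and z l +, are the parental types, so the F1 was + + h / z l +.
The two rarest classes, z + h and + l +, are the double crossovers. Comparing them with the parentals, only the z allele has switched, so z is the middle locus and the order is h – z – l.

z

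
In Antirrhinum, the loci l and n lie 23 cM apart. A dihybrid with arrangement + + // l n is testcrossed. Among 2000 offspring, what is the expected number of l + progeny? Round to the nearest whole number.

A map distance of 23 cM corresponds to a recombination frequency of 0.230.
The F1 is + + / l n, so l + is a recombinant gamete class with expected frequency r/2 = 0.230/2 = 0.1150.
Expected number = 0.1150 × 2000 = 230.00 ≈ 230.

230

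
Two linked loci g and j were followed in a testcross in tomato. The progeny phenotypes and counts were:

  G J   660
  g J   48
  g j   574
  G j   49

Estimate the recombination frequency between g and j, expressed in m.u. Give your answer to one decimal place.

7.3 m.u.

The two most frequent classes, G J (660) and g j (574), are the parental types, so the F1 was G J / g j.
The recombinant classes are G j and g J: 49 + 48 = 97.
Recombination frequency = 97/1331 = 0.0729 ≈ 7.3%, i.e. 7.3 m.u.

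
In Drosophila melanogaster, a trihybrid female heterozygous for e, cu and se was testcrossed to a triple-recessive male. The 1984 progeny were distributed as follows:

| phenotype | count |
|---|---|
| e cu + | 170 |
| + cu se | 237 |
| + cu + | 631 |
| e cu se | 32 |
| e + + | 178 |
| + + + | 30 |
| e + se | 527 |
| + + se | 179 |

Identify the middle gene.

cu

The two most frequent reciprocal classes, e + se and + cu +, are the parental types, so the F1 was e + se / + cu +.
The two rarest classes, e cu se and + + +, are the double crossovers. Comparing them with the parentals, only the cu allele has switched, so cu is the middle locus and the order is e – cu – se.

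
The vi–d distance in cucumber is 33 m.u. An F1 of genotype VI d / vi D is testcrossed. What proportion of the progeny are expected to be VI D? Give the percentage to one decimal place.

16.5%

A map distance of 33 m.u. corresponds to a recombination frequency of 0.330.
The F1 is VI d / vi D, so VI D is a recombinant gamete class with expected frequency r/2 = 0.330/2 = 0.1650.
That is 0.1650 = 16.5% of the progeny.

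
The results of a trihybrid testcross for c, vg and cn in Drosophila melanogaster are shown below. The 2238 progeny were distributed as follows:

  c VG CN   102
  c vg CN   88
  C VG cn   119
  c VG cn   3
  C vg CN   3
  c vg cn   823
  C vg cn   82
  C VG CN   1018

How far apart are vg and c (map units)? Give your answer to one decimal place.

The two most frequent reciprocal classes, c vg cn and C VG CN, are the parental types, so the F1 was c vg cn / C VG CN.
The two rarest classes, c VG cn and C vg CN, are the double crossovers. Comparing them with the parentals, only the vg allele has switched, so vg is the middle locus and the order is cn – vg – c.
Crossovers in the vg–c interval produce the single-crossover classes C vg cn and c VG CN (82 + 102 = 184) plus the double crossovers (6).
RF(vg–c) = (184 + 6) / 2238 = 190/2238 = 0.0849 → 8.5 map units.

8.5 map units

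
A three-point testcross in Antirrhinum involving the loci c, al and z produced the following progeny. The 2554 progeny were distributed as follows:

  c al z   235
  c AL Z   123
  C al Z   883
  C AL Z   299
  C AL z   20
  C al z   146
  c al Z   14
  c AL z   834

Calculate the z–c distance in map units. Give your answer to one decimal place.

11.9 map units

The two most frequent reciprocal classes, c AL z and C al Z, are the parental types, so the F1 was c AL z / C al Z.
The two rarest classes, C AL z and c al Z, are the double crossovers. Comparing them with the parentals, only the c allele has switched, so c is the middle locus and the order is al – c – z.
Crossovers in the c–z interval produce the single-crossover classes c AL Z and C al z (123 + 146 = 269) plus the double crossovers (34).
RF(c–z) = (269 + 34) / 2554 = 303/2554 = 0.1186 → 11.9 map units.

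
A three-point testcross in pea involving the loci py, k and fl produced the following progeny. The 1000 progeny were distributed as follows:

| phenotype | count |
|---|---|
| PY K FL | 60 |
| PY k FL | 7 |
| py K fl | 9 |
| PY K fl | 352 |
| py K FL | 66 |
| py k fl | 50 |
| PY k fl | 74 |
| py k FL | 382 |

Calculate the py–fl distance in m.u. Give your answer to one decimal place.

12.6 m.u.

The two most frequent reciprocal classes, py k FL and PY K fl, are the parental types, so the F1 was py k FL / PY K fl.
The two rarest classes, PY k FL and py K fl, are the double crossovers. Comparing them with the parentals, only the py allele has switched, so py is the middle locus and the order is fl – py – k.
Crossovers in the fl–py interval produce the single-crossover classes py k fl and PY K FL (50 + 60 = 110) plus the double crossovers (16).
RF(fl–py) = (110 + 16) / 1000 = 126/1000 = 0.1260 → 12.6 m.u.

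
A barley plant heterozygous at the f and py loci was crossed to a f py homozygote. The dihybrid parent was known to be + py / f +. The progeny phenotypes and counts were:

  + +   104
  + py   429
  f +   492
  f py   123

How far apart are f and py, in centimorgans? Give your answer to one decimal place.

19.8 centimorgans

The recombinant classes are + + and f py: 104 + 123 = 227.
Recombination frequency = 227/1148 = 0.1977 ≈ 19.8%, i.e. 19.8 centimorgans.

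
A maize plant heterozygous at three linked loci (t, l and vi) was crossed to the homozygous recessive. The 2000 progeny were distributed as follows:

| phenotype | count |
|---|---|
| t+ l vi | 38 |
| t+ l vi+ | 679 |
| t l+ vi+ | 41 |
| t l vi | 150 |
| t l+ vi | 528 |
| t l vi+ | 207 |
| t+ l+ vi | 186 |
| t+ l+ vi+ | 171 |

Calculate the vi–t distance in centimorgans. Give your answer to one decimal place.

23.6 centimorgans

The two most frequent reciprocal classes, t l+ vi and t+ l vi+, are the parental types, so the F1 was t l+ vi / t+ l vi+.
The two rarest classes, t l+ vi+ and t+ l vi, are the double crossovers. Comparing them with the parentals, only the vi allele has switched, so vi is the middle locus and the order is t – vi – l.
Crossovers in the t–vi interval produce the single-crossover classes t+ l+ vi and t l vi+ (186 + 207 = 393) plus the double crossovers (79).
RF(t–vi) = (393 + 79) / 2000 = 472/2000 = 0.2360 → 23.6 centimorgans.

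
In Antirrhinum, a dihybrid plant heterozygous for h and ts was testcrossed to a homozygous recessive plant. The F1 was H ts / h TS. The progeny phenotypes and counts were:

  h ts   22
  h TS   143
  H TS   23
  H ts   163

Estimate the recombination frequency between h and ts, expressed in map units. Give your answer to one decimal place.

The recombinant classes are H TS and h ts: 23 + 22 = 45.
Recombination frequency = 45/351 = 0.1282 ≈ 12.8%, i.e. 12.8 map units.

12.8 map units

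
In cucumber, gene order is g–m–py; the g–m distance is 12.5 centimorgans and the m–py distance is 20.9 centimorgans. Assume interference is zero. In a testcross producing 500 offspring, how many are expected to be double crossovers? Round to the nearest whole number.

Map distances give recombination frequencies of 0.125 and 0.209 for the two intervals.
With no interference, expected double-crossover frequency = 0.125 × 0.209 = 0.02612.
Expected number = 0.02612 × 500 = 13.06 ≈ 13.

13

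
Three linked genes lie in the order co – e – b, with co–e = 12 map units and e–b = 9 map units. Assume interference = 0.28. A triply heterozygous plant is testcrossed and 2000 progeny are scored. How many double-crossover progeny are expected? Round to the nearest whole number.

16

Map distances give recombination frequencies of 0.120 and 0.090 for the two intervals.
With interference 0.28 (so coincidence = 0.72), expected double-crossover frequency = 0.120 × 0.090 × 0.72 = 0.00778.
Expected number = 0.00778 × 2000 = 15.55 ≈ 16.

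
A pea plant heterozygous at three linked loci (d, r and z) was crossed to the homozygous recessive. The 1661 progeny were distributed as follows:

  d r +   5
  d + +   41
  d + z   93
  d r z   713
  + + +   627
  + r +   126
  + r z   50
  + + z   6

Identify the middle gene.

The two most frequent reciprocal classes, + + + and d r z, are the parental types, so the F1 was + + + / d r z.
The two rarest classes, + + z and d r +, are the double crossovers. Comparing them with the parentals, only the z allele has switched, so z is the middle locus and the order is r – z – d.

z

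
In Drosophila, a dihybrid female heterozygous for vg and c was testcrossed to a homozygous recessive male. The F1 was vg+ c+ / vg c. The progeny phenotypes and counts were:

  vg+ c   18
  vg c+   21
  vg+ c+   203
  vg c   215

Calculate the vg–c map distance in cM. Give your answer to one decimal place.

8.5 cM

The recombinant classes are vg+ c and vg c+: 18 + 21 = 39.
Recombination frequency = 39/457 = 0.0853 ≈ 8.5%, i.e. 8.5 cM.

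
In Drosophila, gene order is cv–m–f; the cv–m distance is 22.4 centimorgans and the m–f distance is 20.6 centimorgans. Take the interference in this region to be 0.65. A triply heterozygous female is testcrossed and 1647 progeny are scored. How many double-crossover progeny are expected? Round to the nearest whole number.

Map distances give recombination frequencies of 0.224 and 0.206 for the two intervals.
With interference 0.65 (so coincidence = 0.35), expected double-crossover frequency = 0.224 × 0.206 × 0.35 = 0.01615.
Expected number = 0.01615 × 1647 = 26.60 ≈ 27.

27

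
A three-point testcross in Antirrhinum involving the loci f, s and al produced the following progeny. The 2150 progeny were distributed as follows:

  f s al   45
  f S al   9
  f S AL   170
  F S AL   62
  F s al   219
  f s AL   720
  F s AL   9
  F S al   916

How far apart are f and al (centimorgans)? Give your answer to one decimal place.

5.8 centimorgans

The two most frequent reciprocal classes, f s AL and F S al, are the parental types, so the F1 was f s AL / F S al.
The two rarest classes, F s AL and f S al, are the double crossovers. Comparing them with the parentals, only the f allele has switched, so f is the middle locus and the order is s – f – al.
Crossovers in the f–al interval produce the single-crossover classes f s al and F S AL (45 + 62 = 107) plus the double crossovers (18).
RF(f–al) = (107 + 18) / 2150 = 125/2150 = 0.0581 → 5.8 centimorgans.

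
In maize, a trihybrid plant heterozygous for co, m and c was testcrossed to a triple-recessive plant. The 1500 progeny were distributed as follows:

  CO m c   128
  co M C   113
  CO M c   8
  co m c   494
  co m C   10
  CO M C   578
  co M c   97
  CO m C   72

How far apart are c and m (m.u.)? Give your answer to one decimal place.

The two most frequent reciprocal classes, CO M C and co m c, are the parental types, so the F1 was CO M C / co m c.
The two rarest classes, CO M c and co m C, are the double crossovers. Comparing them with the parentals, only the c allele has switched, so c is the middle locus and the order is co – c – m.
Crossovers in the c–m interval produce the single-crossover classes CO m C and co M c (72 + 97 = 169) plus the double crossovers (18).
RF(c–m) = (169 + 18) / 1500 = 187/1500 = 0.1247 → 12.5 m.u.

12.5 m.u.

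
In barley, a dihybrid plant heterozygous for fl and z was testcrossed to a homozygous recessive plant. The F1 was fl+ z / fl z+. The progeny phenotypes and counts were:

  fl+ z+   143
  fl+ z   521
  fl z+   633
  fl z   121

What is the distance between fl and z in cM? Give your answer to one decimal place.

18.6 cM

The recombinant classes are fl+ z+ and fl z: 143 + 121 = 264.
Recombination frequency = 264/1418 = 0.1862 ≈ 18.6%, i.e. 18.6 cM.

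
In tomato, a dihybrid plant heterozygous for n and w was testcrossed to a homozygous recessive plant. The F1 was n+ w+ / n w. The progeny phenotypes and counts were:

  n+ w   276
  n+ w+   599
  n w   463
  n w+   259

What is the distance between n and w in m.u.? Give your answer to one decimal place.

The recombinant classes are n+ w and n w+: 276 + 259 = 535.
Recombination frequency = 535/1597 = 0.3350 ≈ 33.5%, i.e. 33.5 m.u.

33.5 m.u.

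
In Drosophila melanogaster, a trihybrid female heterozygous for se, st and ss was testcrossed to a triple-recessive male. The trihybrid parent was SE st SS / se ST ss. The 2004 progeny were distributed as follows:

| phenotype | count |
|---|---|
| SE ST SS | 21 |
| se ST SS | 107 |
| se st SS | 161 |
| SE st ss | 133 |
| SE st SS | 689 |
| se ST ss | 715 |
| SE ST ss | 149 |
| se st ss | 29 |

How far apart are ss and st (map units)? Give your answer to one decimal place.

14.5 map units

The two rarest classes, SE ST SS and se st ss, are the double crossovers. Comparing them with the parentals, only the st allele has switched, so st is the middle locus and the order is ss – st – se.
Crossovers in the ss–st interval produce the single-crossover classes SE st ss and se ST SS (133 + 107 = 240) plus the double crossovers (50).
RF(ss–st) = (240 + 50) / 2004 = 290/2004 = 0.1447 → 14.5 map units.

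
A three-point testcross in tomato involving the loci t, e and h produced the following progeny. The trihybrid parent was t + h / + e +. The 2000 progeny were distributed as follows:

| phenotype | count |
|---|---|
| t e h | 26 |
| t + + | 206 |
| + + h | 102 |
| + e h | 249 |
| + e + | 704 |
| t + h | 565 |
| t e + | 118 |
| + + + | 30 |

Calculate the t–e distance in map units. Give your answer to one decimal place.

13.8 map units

The two rarest classes, t e h and + + +, are the double crossovers. Comparing them with the parentals, only the e allele has switched, so e is the middle locus and the order is t – e – h.
Crossovers in the t–e interval produce the single-crossover classes + + h and t e + (102 + 118 = 220) plus the double crossovers (56).
RF(t–e) = (220 + 56) / 2000 = 276/2000 = 0.1380 → 13.8 map units.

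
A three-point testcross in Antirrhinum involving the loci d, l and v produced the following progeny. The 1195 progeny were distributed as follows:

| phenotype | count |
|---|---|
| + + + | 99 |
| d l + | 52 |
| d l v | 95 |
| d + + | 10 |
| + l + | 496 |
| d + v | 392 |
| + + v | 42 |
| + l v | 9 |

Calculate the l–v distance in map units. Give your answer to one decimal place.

17.8 map units

The two most frequent reciprocal classes, + l + and d + v, are the parental types, so the F1 was + l + / d + v.
The two rarest classes, + l v and d + +, are the double crossovers. Comparing them with the parentals, only the v allele has switched, so v is the middle locus and the order is d – v – l.
Crossovers in the v–l interval produce the single-crossover classes + + + and d l v (99 + 95 = 194) plus the double crossovers (19).
RF(v–l) = (194 + 19) / 1195 = 213/1195 = 0.1782 → 17.8 map units.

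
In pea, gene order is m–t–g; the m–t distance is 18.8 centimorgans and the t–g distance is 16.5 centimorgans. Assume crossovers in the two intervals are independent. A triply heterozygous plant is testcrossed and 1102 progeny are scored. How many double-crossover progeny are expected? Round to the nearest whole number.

34

Map distances give recombination frequencies of 0.188 and 0.165 for the two intervals.
With no interference, expected double-crossover frequency = 0.188 × 0.165 = 0.03102.
Expected number = 0.03102 × 1102 = 34.18 ≈ 34.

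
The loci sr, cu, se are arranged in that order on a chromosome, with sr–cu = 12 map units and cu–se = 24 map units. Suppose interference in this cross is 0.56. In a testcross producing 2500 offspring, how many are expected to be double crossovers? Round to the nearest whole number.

32

Map distances give recombination frequencies of 0.120 and 0.240 for the two intervals.
With interference 0.56 (so coincidence = 0.44), expected double-crossover frequency = 0.120 × 0.240 × 0.44 = 0.01267.
Expected number = 0.01267 × 2500 = 31.68 ≈ 32.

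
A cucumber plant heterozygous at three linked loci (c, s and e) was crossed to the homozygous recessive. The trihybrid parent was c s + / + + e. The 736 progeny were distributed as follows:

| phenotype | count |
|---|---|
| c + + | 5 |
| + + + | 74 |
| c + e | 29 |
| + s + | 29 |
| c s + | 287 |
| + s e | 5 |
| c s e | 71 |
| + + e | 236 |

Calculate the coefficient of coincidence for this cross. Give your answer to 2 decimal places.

The two rarest classes, c + + and + s e, are the double crossovers. Comparing them with the parentals, only the s allele has switched, so s is the middle locus and the order is c – s – e.
c–s: (58 + 10)/736 = 0.0924; s–e: (145 + 10)/736 = 0.2106.
Expected DCO frequency = 0.0924 × 0.2106 ≈ 0.01946; observed = 10/736 ≈ 0.01359.
Coefficient of coincidence = 0.01359/0.01946 ≈ 0.70.

0.70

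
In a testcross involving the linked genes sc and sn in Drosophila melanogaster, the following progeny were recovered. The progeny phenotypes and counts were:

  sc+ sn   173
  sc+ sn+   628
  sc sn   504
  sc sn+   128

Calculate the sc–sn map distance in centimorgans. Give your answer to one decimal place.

21.0 centimorgans

The two most frequent classes, sc+ sn+ (628) and sc sn (504), are the parental types, so the F1 was sc+ sn+ / sc sn.
The recombinant classes are sc+ sn and sc sn+: 173 + 128 = 301.
Recombination frequency = 301/1433 = 0.2100 ≈ 21.0%, i.e. 21.0 centimorgans.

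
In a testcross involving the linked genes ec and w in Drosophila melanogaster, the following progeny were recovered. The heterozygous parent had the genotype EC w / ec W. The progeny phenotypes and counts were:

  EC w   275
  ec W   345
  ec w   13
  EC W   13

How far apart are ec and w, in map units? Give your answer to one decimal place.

The recombinant classes are EC W and ec w: 13 + 13 = 26.
Recombination frequency = 26/646 = 0.0402 ≈ 4.0%, i.e. 4.0 map units.

4.0 map units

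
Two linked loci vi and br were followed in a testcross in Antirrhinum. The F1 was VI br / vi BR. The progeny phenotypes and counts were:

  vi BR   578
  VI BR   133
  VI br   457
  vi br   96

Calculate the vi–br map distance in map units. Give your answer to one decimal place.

The recombinant classes are VI BR and vi br: 133 + 96 = 229.
Recombination frequency = 229/1264 = 0.1812 ≈ 18.1%, i.e. 18.1 map units.

18.1 map units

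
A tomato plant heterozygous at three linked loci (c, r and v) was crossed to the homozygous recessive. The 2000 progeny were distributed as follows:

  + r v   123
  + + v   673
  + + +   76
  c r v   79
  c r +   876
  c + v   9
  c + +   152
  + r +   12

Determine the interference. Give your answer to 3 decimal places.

The two most frequent reciprocal classes, c r + and + + v, are the parental types, so the F1 was c r + / + + v.
The two rarest classes, + r + and c + v, are the double crossovers. Comparing them with the parentals, only the c allele has switched, so c is the middle locus and the order is v – c – r.
v–c: (155 + 21)/2000 = 0.0880; c–r: (275 + 21)/2000 = 0.1480.
Expected DCO frequency = 0.0880 × 0.1480 ≈ 0.01302; observed = 21/2000 ≈ 0.01050.
Coefficient of coincidence = 0.01050/0.01302 ≈ 0.806; interference = 1 − 0.806 = 0.194.

0.194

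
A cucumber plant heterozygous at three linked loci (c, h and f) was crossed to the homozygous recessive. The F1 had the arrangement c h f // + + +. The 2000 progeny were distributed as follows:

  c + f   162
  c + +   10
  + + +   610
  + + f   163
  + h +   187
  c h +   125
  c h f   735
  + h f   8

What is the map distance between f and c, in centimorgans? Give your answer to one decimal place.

The two rarest classes, + h f and c + +, are the double crossovers. Comparing them with the parentals, only the c allele has switched, so c is the middle locus and the order is f – c – h.
Crossovers in the f–c interval produce the single-crossover classes c h + and + + f (125 + 163 = 288) plus the double crossovers (18).
RF(f–c) = (288 + 18) / 2000 = 306/2000 = 0.1530 → 15.3 centimorgans.

15.3 centimorgans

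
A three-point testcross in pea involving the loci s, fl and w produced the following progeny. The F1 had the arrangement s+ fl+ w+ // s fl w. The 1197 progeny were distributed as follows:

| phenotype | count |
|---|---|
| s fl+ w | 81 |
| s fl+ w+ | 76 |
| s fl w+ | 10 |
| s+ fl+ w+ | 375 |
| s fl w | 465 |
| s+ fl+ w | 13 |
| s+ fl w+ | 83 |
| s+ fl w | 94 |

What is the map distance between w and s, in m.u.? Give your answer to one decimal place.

16.1 m.u.

The two rarest classes, s+ fl+ w and s fl w+, are the double crossovers. Comparing them with the parentals, only the w allele has switched, so w is the middle locus and the order is fl – w – s.
Crossovers in the w–s interval produce the single-crossover classes s fl+ w+ and s+ fl w (76 + 94 = 170) plus the double crossovers (23).
RF(w–s) = (170 + 23) / 1197 = 193/1197 = 0.1612 → 16.1 m.u.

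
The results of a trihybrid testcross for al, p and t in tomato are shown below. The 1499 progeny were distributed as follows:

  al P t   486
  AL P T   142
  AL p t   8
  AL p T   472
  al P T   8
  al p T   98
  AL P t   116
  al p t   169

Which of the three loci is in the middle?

The two most frequent reciprocal classes, al P t and AL p T, are the parental types, so the F1 was al P t / AL p T.
The two rarest classes, al P T and AL p t, are the double crossovers. Comparing them with the parentals, only the t allele has switched, so t is the middle locus and the order is al – t – p.

t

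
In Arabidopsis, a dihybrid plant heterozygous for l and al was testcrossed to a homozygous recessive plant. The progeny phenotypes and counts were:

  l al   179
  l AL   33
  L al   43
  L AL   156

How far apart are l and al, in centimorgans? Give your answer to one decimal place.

18.5 centimorgans

The two most frequent classes, L AL (156) and l al (179), are the parental types, so the F1 was L AL / l al.
The recombinant classes are L al and l AL: 43 + 33 = 76.
Recombination frequency = 76/411 = 0.1849 ≈ 18.5%, i.e. 18.5 centimorgans.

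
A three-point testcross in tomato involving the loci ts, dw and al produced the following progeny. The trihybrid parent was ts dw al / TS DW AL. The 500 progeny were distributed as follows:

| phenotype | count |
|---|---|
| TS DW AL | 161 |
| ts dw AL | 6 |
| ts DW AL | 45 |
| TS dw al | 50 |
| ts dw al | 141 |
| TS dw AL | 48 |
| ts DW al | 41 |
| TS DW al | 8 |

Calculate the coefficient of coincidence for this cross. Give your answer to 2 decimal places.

The two rarest classes, ts dw AL and TS DW al, are the double crossovers. Comparing them with the parentals, only the al allele has switched, so al is the middle locus and the order is dw – al – ts.
dw–al: (89 + 14)/500 = 0.2060; al–ts: (95 + 14)/500 = 0.2180.
Expected DCO frequency = 0.2060 × 0.2180 ≈ 0.04491; observed = 14/500 ≈ 0.02800.
Coefficient of coincidence = 0.02800/0.04491 ≈ 0.62.

0.62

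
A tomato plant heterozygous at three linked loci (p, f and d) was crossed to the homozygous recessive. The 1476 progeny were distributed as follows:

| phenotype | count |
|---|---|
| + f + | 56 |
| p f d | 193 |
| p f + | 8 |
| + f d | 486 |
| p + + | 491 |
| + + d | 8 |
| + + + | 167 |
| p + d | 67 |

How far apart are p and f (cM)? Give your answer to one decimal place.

The two most frequent reciprocal classes, p + + and + f d, are the parental types, so the F1 was p + + / + f d.
The two rarest classes, p f + and + + d, are the double crossovers. Comparing them with the parentals, only the f allele has switched, so f is the middle locus and the order is p – f – d.
Crossovers in the p–f interval produce the single-crossover classes + + + and p f d (167 + 193 = 360) plus the double crossovers (16).
RF(p–f) = (360 + 16) / 1476 = 376/1476 = 0.2547 → 25.5 cM.

25.5 cM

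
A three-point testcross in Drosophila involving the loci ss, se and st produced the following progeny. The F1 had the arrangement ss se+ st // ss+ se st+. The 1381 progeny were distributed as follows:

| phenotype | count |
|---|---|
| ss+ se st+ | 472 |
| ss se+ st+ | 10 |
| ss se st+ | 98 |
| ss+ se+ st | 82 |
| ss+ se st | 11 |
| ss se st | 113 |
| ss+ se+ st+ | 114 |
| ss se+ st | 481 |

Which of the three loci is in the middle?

The two rarest classes, ss se+ st+ and ss+ se st, are the double crossovers. Comparing them with the parentals, only the st allele has switched, so st is the middle locus and the order is se – st – ss.

st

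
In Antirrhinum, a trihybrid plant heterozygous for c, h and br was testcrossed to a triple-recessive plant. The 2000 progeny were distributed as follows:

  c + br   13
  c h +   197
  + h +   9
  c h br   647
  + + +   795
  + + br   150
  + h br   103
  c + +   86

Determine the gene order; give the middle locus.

h

The two most frequent reciprocal classes, c h br and + + +, are the parental types, so the F1 was c h br / + + +.
The two rarest classes, c + br and + h +, are the double crossovers. Comparing them with the parentals, only the h allele has switched, so h is the middle locus and the order is br – h – c.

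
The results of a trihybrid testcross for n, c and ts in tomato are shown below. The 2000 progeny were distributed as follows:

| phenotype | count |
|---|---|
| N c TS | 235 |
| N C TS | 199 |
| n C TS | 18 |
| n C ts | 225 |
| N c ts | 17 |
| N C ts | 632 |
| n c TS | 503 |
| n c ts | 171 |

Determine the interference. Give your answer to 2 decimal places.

0.65

The two most frequent reciprocal classes, N C ts and n c TS, are the parental types, so the F1 was N C ts / n c TS.
The two rarest classes, N c ts and n C TS, are the double crossovers. Comparing them with the parentals, only the c allele has switched, so c is the middle locus and the order is n – c – ts.
n–c: (460 + 35)/2000 = 0.2475; c–ts: (370 + 35)/2000 = 0.2025.
Expected DCO frequency = 0.2475 × 0.2025 ≈ 0.05012; observed = 35/2000 ≈ 0.01750.
Coefficient of coincidence = 0.01750/0.05012 ≈ 0.35; interference = 1 − 0.35 = 0.65.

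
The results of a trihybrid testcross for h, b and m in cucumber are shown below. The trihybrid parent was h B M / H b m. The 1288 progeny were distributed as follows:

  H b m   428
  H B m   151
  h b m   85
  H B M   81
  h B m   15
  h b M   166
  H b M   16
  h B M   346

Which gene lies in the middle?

m

The two rarest classes, h B m and H b M, are the double crossovers. Comparing them with the parentals, only the m allele has switched, so m is the middle locus and the order is b – m – h.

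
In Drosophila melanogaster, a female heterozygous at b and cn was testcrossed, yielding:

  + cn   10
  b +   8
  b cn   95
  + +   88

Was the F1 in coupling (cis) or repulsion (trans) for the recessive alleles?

cis

The two most frequent classes are + + (88) and b cn (95); these are the parental (non-recombinant) types.
So the F1 carried + + on one chromosome and b cn on the other — the recessive alleles are on the same chromosome (cis / coupling).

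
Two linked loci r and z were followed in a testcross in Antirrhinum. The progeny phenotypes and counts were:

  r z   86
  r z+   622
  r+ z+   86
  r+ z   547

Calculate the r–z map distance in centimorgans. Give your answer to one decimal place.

12.8 centimorgans

The two most frequent classes, r+ z (547) and r z+ (622), are the parental types, so the F1 was r+ z / r z+.
The recombinant classes are r+ z+ and r z: 86 + 86 = 172.
Recombination frequency = 172/1341 = 0.1283 ≈ 12.8%, i.e. 12.8 centimorgans.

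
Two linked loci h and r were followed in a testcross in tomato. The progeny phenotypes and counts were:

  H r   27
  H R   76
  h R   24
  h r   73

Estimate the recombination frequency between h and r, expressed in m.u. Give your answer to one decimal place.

25.5 m.u.

The two most frequent classes, H R (76) and h r (73), are the parental types, so the F1 was H R / h r.
The recombinant classes are H r and h R: 27 + 24 = 51.
Recombination frequency = 51/200 = 0.2550 ≈ 25.5%, i.e. 25.5 m.u.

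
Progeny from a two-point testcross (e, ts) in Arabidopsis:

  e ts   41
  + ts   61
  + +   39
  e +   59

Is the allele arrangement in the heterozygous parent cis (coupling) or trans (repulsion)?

The two most frequent classes are + ts (61) and e + (59); these are the parental (non-recombinant) types.
So the F1 carried + ts on one chromosome and e + on the other — the recessive alleles are on opposite chromosomes (trans / repulsion).

trans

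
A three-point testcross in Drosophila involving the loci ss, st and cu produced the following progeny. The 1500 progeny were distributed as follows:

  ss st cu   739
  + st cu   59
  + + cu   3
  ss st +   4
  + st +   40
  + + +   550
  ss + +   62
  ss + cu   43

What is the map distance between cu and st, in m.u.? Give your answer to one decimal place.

6.0 m.u.

The two most frequent reciprocal classes, + + + and ss st cu, are the parental types, so the F1 was + + + / ss st cu.
The two rarest classes, + + cu and ss st +, are the double crossovers. Comparing them with the parentals, only the cu allele has switched, so cu is the middle locus and the order is ss – cu – st.
Crossovers in the cu–st interval produce the single-crossover classes + st + and ss + cu (40 + 43 = 83) plus the double crossovers (7).
RF(cu–st) = (83 + 7) / 1500 = 90/1500 = 0.0600 → 6.0 m.u.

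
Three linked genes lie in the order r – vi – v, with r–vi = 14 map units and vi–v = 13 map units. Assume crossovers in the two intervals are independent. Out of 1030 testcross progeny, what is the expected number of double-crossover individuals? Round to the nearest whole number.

Map distances give recombination frequencies of 0.140 and 0.130 for the two intervals.
With no interference, expected double-crossover frequency = 0.140 × 0.130 = 0.01820.
Expected number = 0.01820 × 1030 = 18.75 ≈ 19.

19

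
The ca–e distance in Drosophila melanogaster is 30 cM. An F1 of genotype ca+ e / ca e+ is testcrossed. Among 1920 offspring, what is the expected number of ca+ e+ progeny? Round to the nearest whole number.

A map distance of 30 cM corresponds to a recombination frequency of 0.300.
The F1 is ca+ e / ca e+, so ca+ e+ is a recombinant gamete class with expected frequency r/2 = 0.300/2 = 0.1500.
Expected number = 0.1500 × 1920 = 288.00 ≈ 288.

288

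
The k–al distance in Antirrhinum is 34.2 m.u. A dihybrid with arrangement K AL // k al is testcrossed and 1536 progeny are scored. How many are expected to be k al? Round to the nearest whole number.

A map distance of 34.2 m.u. corresponds to a recombination frequency of 0.342.
The F1 is K AL / k al, so k al is a parental gamete class with expected frequency (1 − r)/2 = 0.658/2 = 0.3290.
Expected number = 0.3290 × 1536 = 505.34 ≈ 505.

505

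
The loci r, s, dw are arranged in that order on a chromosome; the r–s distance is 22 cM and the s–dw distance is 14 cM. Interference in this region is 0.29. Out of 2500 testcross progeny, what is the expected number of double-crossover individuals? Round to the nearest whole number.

Map distances give recombination frequencies of 0.220 and 0.140 for the two intervals.
With interference 0.29 (so coincidence = 0.71), expected double-crossover frequency = 0.220 × 0.140 × 0.71 = 0.02187.
Expected number = 0.02187 × 2500 = 54.67 ≈ 55.

55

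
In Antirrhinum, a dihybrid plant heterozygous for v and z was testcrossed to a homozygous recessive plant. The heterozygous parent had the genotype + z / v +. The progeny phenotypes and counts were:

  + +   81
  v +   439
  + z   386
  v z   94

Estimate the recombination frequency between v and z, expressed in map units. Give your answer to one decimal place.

The recombinant classes are + + and v z: 81 + 94 = 175.
Recombination frequency = 175/1000 = 0.1750 ≈ 17.5%, i.e. 17.5 map units.

17.5 map units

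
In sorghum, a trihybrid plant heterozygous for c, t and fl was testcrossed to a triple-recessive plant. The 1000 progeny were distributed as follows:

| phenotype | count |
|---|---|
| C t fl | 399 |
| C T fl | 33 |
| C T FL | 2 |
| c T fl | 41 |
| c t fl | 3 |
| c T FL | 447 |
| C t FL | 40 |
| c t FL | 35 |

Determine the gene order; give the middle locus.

The two most frequent reciprocal classes, c T FL and C t fl, are the parental types, so the F1 was c T FL / C t fl.
The two rarest classes, C T FL and c t fl, are the double crossovers. Comparing them with the parentals, only the c allele has switched, so c is the middle locus and the order is t – c – fl.

c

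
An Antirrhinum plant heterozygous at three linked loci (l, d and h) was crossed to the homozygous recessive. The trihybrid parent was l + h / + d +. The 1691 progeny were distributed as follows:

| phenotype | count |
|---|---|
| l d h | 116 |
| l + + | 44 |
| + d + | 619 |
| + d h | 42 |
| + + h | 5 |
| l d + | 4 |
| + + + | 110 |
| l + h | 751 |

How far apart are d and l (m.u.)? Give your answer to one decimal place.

13.9 m.u.

The two rarest classes, + + h and l d +, are the double crossovers. Comparing them with the parentals, only the l allele has switched, so l is the middle locus and the order is d – l – h.
Crossovers in the d–l interval produce the single-crossover classes l d h and + + + (116 + 110 = 226) plus the double crossovers (9).
RF(d–l) = (226 + 9) / 1691 = 235/1691 = 0.1390 → 13.9 m.u.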